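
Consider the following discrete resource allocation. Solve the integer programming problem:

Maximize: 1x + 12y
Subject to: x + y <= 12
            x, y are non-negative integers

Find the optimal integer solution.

Objective: 1x + 12y, constraint: x + y <= 12
Coefficient of y is 12 > coefficient of x is 1, so allocate the entire budget to y.
Optimal: x = 0, y = 12, value = 144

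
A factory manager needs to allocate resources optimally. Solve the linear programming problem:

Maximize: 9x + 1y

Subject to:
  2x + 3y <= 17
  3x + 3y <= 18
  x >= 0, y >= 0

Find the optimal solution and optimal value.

Feasible vertices: (0, 0), (0, 17/3), (1, 5), (6, 0)
Objective 9x + 1y at each:
  (0, 0): 0
  (0, 17/3): 17/3
  (1, 5): 14
  (6, 0): 54
Maximum is 54 at (6, 0).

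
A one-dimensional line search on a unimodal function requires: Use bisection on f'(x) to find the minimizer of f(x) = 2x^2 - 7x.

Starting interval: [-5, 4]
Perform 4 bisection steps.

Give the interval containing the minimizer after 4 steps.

Finding critical point of f(x) = 2x^2 - 7x using bisection on f'(x) = 4x + -7.
f'(x) = 0 when x = 7/4.
Starting interval: [-5, 4]
Step 1: mid = -1/2, f'(mid) = -9, new interval = [-1/2, 4]
Step 2: mid = 7/4, f'(mid) = 0, new interval = [7/4, 7/4]
Step 3: mid = 7/4, f'(mid) = 0, new interval = [7/4, 7/4]
Step 4: mid = 7/4, f'(mid) = 0, new interval = [7/4, 7/4]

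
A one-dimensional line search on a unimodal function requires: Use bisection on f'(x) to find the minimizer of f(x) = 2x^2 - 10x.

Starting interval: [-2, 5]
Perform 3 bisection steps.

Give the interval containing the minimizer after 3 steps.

Finding critical point of f(x) = 2x^2 - 10x using bisection on f'(x) = 4x + -10.
f'(x) = 0 when x = 5/2.
Starting interval: [-2, 5]
Step 1: mid = 3/2, f'(mid) = -4, new interval = [3/2, 5]
Step 2: mid = 13/4, f'(mid) = 3, new interval = [3/2, 13/4]
Step 3: mid = 19/8, f'(mid) = -1/2, new interval = [19/8, 13/4]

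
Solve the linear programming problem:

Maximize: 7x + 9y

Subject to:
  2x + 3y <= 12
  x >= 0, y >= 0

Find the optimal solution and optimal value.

The feasible region has vertices at [(0, 0), (6, 0), (0, 4)].
Checking objective 7x + 9y at each vertex:
  (0, 0): 7*0 + 9*0 = 0
  (6, 0): 7*6 + 9*0 = 42
  (0, 4): 7*0 + 9*4 = 36
Maximum is 42 at (6, 0).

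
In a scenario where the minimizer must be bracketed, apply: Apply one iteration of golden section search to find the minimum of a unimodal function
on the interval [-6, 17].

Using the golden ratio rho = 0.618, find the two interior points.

Golden section search on [-6, 17].
Golden ratio rho = 0.618 (approx).
Interior points:
  x_1 = -6 + (1-0.618)*23 = 2.7860
  x_2 = -6 + 0.618*23 = 8.2140
Compare f(x_1) and f(x_2) to determine which subinterval to keep.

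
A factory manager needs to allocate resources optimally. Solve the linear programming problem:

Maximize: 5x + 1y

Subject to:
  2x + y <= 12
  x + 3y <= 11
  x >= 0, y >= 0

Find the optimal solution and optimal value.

Feasible vertices: (0, 0), (0, 11/3), (5, 2), (6, 0)
Objective 5x + 1y at each:
  (0, 0): 0
  (0, 11/3): 11/3
  (5, 2): 27
  (6, 0): 30
Maximum is 30 at (6, 0).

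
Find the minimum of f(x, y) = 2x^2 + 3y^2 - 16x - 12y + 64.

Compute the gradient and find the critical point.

f(x,y) = 2x^2 + 3y^2 - 16x - 12y + 64
df/dx = 4x + (-16) = 0  =>  x = 4
df/dy = 6y + (-12) = 0  =>  y = 2
f(4, 2) = 2*(4)^2 + 3*(2)^2 + -16*(4) + -12*(2) + 64 = 20
Hessian is diagonal with entries 4, 6 > 0, so this is a minimum.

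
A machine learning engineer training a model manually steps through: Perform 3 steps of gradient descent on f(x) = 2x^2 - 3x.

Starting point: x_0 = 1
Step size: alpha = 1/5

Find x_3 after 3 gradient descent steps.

f(x) = 2x^2 - 3x, f'(x) = 4x + (-3)
Step 1: f'(1) = 1, x_1 = 1 - 1/5 * 1 = 4/5
Step 2: f'(4/5) = 1/5, x_2 = 4/5 - 1/5 * 1/5 = 19/25
Step 3: f'(19/25) = 1/25, x_3 = 19/25 - 1/5 * 1/25 = 94/125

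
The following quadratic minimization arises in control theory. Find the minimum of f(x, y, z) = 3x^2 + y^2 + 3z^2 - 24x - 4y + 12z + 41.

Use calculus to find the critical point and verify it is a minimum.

f(x,y,z) = 3x^2 + y^2 + 3z^2 - 24x - 4y + 12z + 41
df/dx = 6x + (-24) = 0 => x = 4
df/dy = 2y + (-4) = 0 => y = 2
df/dz = 6z + (12) = 0 => z = -2
f(4,2,-2) = 3*(4)^2 + 1*(2)^2 + 3*(-2)^2 + -24*(4) + -4*(2) + 12*(-2) + 41 = -23
Hessian is diagonal with entries 6, 2, 6 > 0, confirmed minimum.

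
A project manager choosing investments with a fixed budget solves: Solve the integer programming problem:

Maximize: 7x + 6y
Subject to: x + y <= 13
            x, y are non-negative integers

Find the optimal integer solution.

Objective: 7x + 6y, constraint: x + y <= 13
Coefficient of x is 7 >= coefficient of y is 6, so allocate the entire budget to x.
Optimal: x = 13, y = 0, value = 91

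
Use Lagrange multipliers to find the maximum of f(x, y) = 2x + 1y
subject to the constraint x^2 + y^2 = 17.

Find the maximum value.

Set up Lagrange conditions: grad f = lambda * grad g
  2 = 2*lambda*x
  1 = 2*lambda*y
From these: x/y = 2/1, so x = 2t, y = 1t for some t.
Substitute into constraint: (2t)^2 + (1t)^2 = 17
  t^2 * 5 = 17
  t = sqrt(17/5)
Maximum = 2*x + 1*y = (2^2 + 1^2)*t = 5 * sqrt(17/5) = sqrt(85)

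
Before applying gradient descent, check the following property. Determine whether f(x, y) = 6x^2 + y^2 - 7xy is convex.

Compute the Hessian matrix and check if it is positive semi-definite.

f(x,y) = 6x^2 + y^2 - 7xy
Hessian H = [[12, -7], [-7, 2]]
trace(H) = 14, det(H) = -25
Eigenvalues: (14 +/- sqrt(296)) / 2 = 15.6, -1.602
Since not both eigenvalues positive, f is neither convex nor concave.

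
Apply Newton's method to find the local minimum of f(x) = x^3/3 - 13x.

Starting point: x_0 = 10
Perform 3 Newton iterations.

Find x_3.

f(x) = x^3/3 - 13x
f'(x) = x^2 - 13, f''(x) = 2x
Newton update: x_{n+1} = x_n - (x_n^2 - 13)/(2*x_n)
Step 1: x_0 = 10, f'=87, f''=20, x_1 = 113/20
Step 2: x_1 = 113/20, f'=7569/400, f''=113/10, x_2 = 17969/4520
Step 3: x_2 = 17969/4520, f'=57289761/20430400, f''=17969/2260, x_3 = 588480161/162439760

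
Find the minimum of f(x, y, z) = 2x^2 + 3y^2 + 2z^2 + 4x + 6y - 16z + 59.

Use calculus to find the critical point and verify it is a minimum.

f(x,y,z) = 2x^2 + 3y^2 + 2z^2 + 4x + 6y - 16z + 59
df/dx = 4x + (4) = 0 => x = -1
df/dy = 6y + (6) = 0 => y = -1
df/dz = 4z + (-16) = 0 => z = 4
f(-1,-1,4) = 2*(-1)^2 + 3*(-1)^2 + 2*(4)^2 + 4*(-1) + 6*(-1) + -16*(4) + 59 = 22
Hessian is diagonal with entries 4, 6, 4 > 0, confirmed minimum.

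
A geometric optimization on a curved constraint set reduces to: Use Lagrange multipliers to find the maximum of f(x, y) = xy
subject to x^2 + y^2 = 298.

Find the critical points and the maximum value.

Lagrange conditions: y = 2*lambda*x and x = 2*lambda*y
If x = 0 then y = 0, violating the constraint, so x, y != 0.
Dividing: y/x = x/y => x^2 = y^2 => y = x or y = -x
Constraint: 2x^2 = 298 => x^2 = 149 => x = +/-sqrt(149)
Critical points: (sqrt(149), sqrt(149)), (-sqrt(149), -sqrt(149)), (sqrt(149), -sqrt(149)), (-sqrt(149), sqrt(149))
  y = x:  xy = x^2 = 149  at (sqrt(149), sqrt(149)) and (-sqrt(149), -sqrt(149))
  y = -x: xy = -x^2 = -149 at (sqrt(149), -sqrt(149)) and (-sqrt(149), sqrt(149))
Maximum xy = 149 at (sqrt(149), sqrt(149)) and (-sqrt(149), -sqrt(149))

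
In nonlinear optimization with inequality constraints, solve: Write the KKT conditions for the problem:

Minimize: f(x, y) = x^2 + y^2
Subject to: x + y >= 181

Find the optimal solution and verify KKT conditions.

KKT conditions for min x^2 + y^2 s.t. x + y >= 181:
Stationarity: 2x = mu, 2y = mu
So x = y = mu/2.
Complementary slackness: mu*(x + y - 181) = 0
Primal feasibility: x + y >= 181; dual feasibility: mu >= 0
If mu = 0 then x = y = 0, but 0 + 0 < 181 is infeasible, so the constraint is active.
Constraint active: x + y = 2*(mu/2) = 181 => mu = 181
x = y = 181/2, f = 32761/2
Verify: stationarity 2*(181/2) = 181 = mu; primal 181/2 + 181/2 = 181 >= 181; dual mu = 181 >= 0; complementary slackness 181*(181 - 181) = 0. All KKT conditions hold.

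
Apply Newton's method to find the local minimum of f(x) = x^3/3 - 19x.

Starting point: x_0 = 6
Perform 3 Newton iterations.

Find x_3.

f(x) = x^3/3 - 19x
f'(x) = x^2 - 19, f''(x) = 2x
Newton update: x_{n+1} = x_n - (x_n^2 - 19)/(2*x_n)
Step 1: x_0 = 6, f'=17, f''=12, x_1 = 55/12
Step 2: x_1 = 55/12, f'=289/144, f''=55/6, x_2 = 5761/1320
Step 3: x_2 = 5761/1320, f'=83521/1742400, f''=5761/660, x_3 = 66294721/15209040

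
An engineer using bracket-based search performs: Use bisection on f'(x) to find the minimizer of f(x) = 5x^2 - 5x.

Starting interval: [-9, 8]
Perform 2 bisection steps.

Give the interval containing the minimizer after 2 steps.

Finding critical point of f(x) = 5x^2 - 5x using bisection on f'(x) = 10x + -5.
f'(x) = 0 when x = 1/2.
Starting interval: [-9, 8]
Step 1: mid = -1/2, f'(mid) = -10, new interval = [-1/2, 8]
Step 2: mid = 15/4, f'(mid) = 65/2, new interval = [-1/2, 15/4]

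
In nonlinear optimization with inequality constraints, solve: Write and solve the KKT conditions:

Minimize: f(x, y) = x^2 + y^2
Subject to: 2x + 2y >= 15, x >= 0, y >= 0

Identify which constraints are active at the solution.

KKT conditions for min x^2 + y^2 s.t. 2x + 2y >= 15, x >= 0, y >= 0:
Stationarity: 2x = mu*2 + mu_x, 2y = mu*2 + mu_y, with mu, mu_x, mu_y >= 0
Complementary slackness: mu*(2x + 2y - 15) = 0, mu_x*x = 0, mu_y*y = 0
(0, 0) is infeasible (2*0 + 2*0 < 15), so if mu = 0 stationarity would force x = mu_x/2 >= 0, y = mu_y/2 >= 0 with mu_x*x = mu_y*y = 0, i.e. x = y = 0: contradiction. Hence mu > 0 and 2x + 2y = 15 is active.
Try x > 0, y > 0 (so mu_x = mu_y = 0): x = 2*mu/2, y = 2*mu/2
Substitute: 2*(2*mu/2) + 2*(2*mu/2) = 15
  mu*8/2 = 15 => mu = 15/4
x* = 15/4 > 0, y* = 15/4 > 0, consistent with mu_x = mu_y = 0.
f is convex and the constraints are linear, so this KKT point is the global minimum.
f* = 225/8
Active constraints: 2x + 2y >= 15 (holds with equality, mu = 15/4 > 0); x >= 0 and y >= 0 are inactive (mu_x = mu_y = 0).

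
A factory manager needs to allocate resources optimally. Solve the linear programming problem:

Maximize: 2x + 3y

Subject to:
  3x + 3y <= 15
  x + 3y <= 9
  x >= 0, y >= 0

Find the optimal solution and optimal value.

Feasible vertices: (0, 0), (0, 3), (3, 2), (5, 0)
Objective 2x + 3y at each:
  (0, 0): 0
  (0, 3): 9
  (3, 2): 12
  (5, 0): 10
Maximum is 12 at (3, 2).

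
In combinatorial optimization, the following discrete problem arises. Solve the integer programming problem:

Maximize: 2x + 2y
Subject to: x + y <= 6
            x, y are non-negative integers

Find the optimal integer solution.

Objective: 2x + 2y, constraint: x + y <= 6
Coefficient of x is 2 >= coefficient of y is 2, so allocate the entire budget to x.
Optimal: x = 6, y = 0, value = 12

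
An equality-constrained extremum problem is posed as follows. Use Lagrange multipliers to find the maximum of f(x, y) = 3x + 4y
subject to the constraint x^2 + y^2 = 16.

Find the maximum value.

Set up Lagrange conditions: grad f = lambda * grad g
  3 = 2*lambda*x
  4 = 2*lambda*y
From these: x/y = 3/4, so x = 3t, y = 4t for some t.
Substitute into constraint: (3t)^2 + (4t)^2 = 16
  t^2 * 25 = 16
  t = sqrt(16/25)
Maximum = 3*x + 4*y = (3^2 + 4^2)*t = 25 * sqrt(16/25) = 20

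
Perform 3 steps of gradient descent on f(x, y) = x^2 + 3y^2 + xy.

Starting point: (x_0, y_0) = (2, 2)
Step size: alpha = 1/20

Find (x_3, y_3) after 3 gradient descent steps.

f(x,y) = x^2 + 3y^2 + xy
grad_x = 2x + 1y, grad_y = 6y + 1x
Step 1: grad = (6, 14), (17/10, 13/10)
Step 2: grad = (47/10, 19/2), (293/200, 33/40)
Step 3: grad = (751/200, 1283/200), (5109/4000, 2017/4000)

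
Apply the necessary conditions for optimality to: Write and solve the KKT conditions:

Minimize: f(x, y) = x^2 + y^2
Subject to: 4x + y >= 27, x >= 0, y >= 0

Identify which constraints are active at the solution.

KKT conditions for min x^2 + y^2 s.t. 4x + 1y >= 27, x >= 0, y >= 0:
Stationarity: 2x = mu*4 + mu_x, 2y = mu*1 + mu_y, with mu, mu_x, mu_y >= 0
Complementary slackness: mu*(4x + y - 27) = 0, mu_x*x = 0, mu_y*y = 0
(0, 0) is infeasible (4*0 + 1*0 < 27), so if mu = 0 stationarity would force x = mu_x/2 >= 0, y = mu_y/2 >= 0 with mu_x*x = mu_y*y = 0, i.e. x = y = 0: contradiction. Hence mu > 0 and 4x + y = 27 is active.
Try x > 0, y > 0 (so mu_x = mu_y = 0): x = 4*mu/2, y = 1*mu/2
Substitute: 4*(4*mu/2) + 1*(1*mu/2) = 27
  mu*17/2 = 27 => mu = 54/17
x* = 108/17 > 0, y* = 27/17 > 0, consistent with mu_x = mu_y = 0.
f is convex and the constraints are linear, so this KKT point is the global minimum.
f* = 729/17
Active constraints: 4x + y >= 27 (holds with equality, mu = 54/17 > 0); x >= 0 and y >= 0 are inactive (mu_x = mu_y = 0).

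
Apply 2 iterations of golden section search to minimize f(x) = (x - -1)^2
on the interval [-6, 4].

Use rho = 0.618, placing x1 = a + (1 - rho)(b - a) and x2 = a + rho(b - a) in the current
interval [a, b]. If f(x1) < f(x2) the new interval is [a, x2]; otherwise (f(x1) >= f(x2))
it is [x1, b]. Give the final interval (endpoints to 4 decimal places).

Golden section search for min of f(x) = (x - -1)^2 on [-6, 4].
Each step: x1 = a + (1 - rho)(b - a), x2 = a + rho(b - a); if f(x1) < f(x2) keep [a, x2], otherwise keep [x1, b].
Step 1: [-6.0000, 4.0000], x1=-2.1800 (f=1.3924), x2=0.1800 (f=1.3924); f(x1) = f(x2) (tie, not '<') => keep [-2.1800, 4.0000]
Step 2: [-2.1800, 4.0000], x1=0.1808 (f=1.3942), x2=1.6392 (f=6.9656); f(x1) < f(x2) => keep [-2.1800, 1.6392]
Final interval: [-2.1800, 1.6392]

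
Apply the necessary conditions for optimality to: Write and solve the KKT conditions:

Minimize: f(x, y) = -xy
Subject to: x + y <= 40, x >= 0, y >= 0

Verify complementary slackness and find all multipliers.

Problem: min -xy s.t. x + y <= 40 (multiplier lambda), x >= 0 (mu_x), y >= 0 (mu_y)
KKT stationarity: -y + lambda - mu_x = 0, -x + lambda - mu_y = 0, with lambda, mu_x, mu_y >= 0
Complementary slackness: lambda*(x + y - 40) = 0, mu_x*x = 0, mu_y*y = 0
If lambda = 0: y = -mu_x <= 0 and x = -mu_y <= 0 force x = y = 0 with f = 0; but x = y = 20 is feasible with f = -400 < 0, so this is not the minimum. Hence lambda > 0 and x + y = 40.
Try x > 0, y > 0 (so mu_x = mu_y = 0): y = lambda, x = lambda => x = y = lambda
x + y = 40 => 2*lambda = 40 => lambda = 20
x* = y* = 20 > 0, consistent with mu_x = mu_y = 0.
(Any feasible point with x = 0 or y = 0 has f = 0 > -400, so the minimum is not on those boundaries.)
min(-xy) = -400 (i.e. max xy = 400)
Multipliers: lambda = 20, mu_x = 0, mu_y = 0
Complementary slackness: lambda*(x + y - 40) = 20*(20 + 20 - 40) = 0, mu_x*x = 0*20 = 0, mu_y*y = 0*20 = 0. Satisfied.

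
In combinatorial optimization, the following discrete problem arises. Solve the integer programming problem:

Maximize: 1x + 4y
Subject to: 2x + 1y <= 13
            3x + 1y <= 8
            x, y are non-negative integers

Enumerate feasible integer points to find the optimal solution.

Constraint 1: 2x + 1y <= 13
Constraint 2: 3x + 1y <= 8
Feasible x range (need y >= 0): 0 <= x <= min(13/2, 8/3) => x in {0, ..., 2}.
Enumerate feasible integer points row by row (the coefficient of y is 4 > 0, so for each x the largest feasible y gives the best value):
  x = 0: y <= min((13 - 2*0)/1, (8 - 3*0)/1) => y in {0, ..., 8}; best 1*0 + 4*8 = 32
  x = 1: y <= min((13 - 2*1)/1, (8 - 3*1)/1) => y in {0, ..., 5}; best 1*1 + 4*5 = 21
  x = 2: y <= min((13 - 2*2)/1, (8 - 3*2)/1) => y in {0, ..., 2}; best 1*2 + 4*2 = 10
The maximum 1x + 4y = 32 is achieved at x = 0, y = 8.
Check: 2*0 + 1*8 = 8 <= 13 and 3*0 + 1*8 = 8 <= 8.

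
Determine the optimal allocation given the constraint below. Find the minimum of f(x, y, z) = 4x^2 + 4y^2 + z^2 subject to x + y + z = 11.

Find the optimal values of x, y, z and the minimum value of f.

Using Lagrange multipliers on f = 4x^2 + 4y^2 + z^2 with constraint x + y + z = 11:
Conditions: 2*4*x = lambda, 2*4*y = lambda, 2*1*z = lambda
So x = lambda/8, y = lambda/8, z = lambda/2
Substituting into constraint: lambda * (3/4) = 11
lambda = 44/3
x = 11/6, y = 11/6, z = 22/3
Minimum value = 242/3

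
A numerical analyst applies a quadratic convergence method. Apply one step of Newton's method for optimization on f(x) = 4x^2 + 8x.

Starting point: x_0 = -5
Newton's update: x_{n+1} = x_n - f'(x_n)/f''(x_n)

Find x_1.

f(x) = 4x^2 + 8x
f'(x) = 8x + (8), f''(x) = 8
Newton step: x_1 = x_0 - f'(x_0)/f''(x_0)
f'(-5) = -32
x_1 = -5 - -32/8 = -1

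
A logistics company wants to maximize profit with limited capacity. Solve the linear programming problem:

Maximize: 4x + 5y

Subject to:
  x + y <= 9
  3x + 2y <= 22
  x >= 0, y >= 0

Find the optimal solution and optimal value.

Feasible vertices: (0, 0), (0, 9), (4, 5), (22/3, 0)
Objective 4x + 5y at each:
  (0, 0): 0
  (0, 9): 45
  (4, 5): 41
  (22/3, 0): 88/3
Maximum is 45 at (0, 9).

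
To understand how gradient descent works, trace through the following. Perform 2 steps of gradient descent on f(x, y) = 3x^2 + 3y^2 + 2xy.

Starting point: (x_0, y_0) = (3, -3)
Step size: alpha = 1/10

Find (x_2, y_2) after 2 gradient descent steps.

f(x,y) = 3x^2 + 3y^2 + 2xy
grad_x = 6x + 2y, grad_y = 6y + 2x
Step 1: grad = (12, -12), (9/5, -9/5)
Step 2: grad = (36/5, -36/5), (27/25, -27/25)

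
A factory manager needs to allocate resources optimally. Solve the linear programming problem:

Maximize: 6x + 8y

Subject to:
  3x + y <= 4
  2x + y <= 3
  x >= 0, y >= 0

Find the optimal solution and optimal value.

Feasible vertices: (0, 0), (0, 3), (1, 1), (4/3, 0)
Objective 6x + 8y at each:
  (0, 0): 0
  (0, 3): 24
  (1, 1): 14
  (4/3, 0): 8
Maximum is 24 at (0, 3).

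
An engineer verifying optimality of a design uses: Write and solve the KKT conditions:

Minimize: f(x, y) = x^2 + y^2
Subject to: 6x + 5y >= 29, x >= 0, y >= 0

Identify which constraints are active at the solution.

KKT conditions for min x^2 + y^2 s.t. 6x + 5y >= 29, x >= 0, y >= 0:
Stationarity: 2x = mu*6 + mu_x, 2y = mu*5 + mu_y, with mu, mu_x, mu_y >= 0
Complementary slackness: mu*(6x + 5y - 29) = 0, mu_x*x = 0, mu_y*y = 0
(0, 0) is infeasible (6*0 + 5*0 < 29), so if mu = 0 stationarity would force x = mu_x/2 >= 0, y = mu_y/2 >= 0 with mu_x*x = mu_y*y = 0, i.e. x = y = 0: contradiction. Hence mu > 0 and 6x + 5y = 29 is active.
Try x > 0, y > 0 (so mu_x = mu_y = 0): x = 6*mu/2, y = 5*mu/2
Substitute: 6*(6*mu/2) + 5*(5*mu/2) = 29
  mu*61/2 = 29 => mu = 58/61
x* = 174/61 > 0, y* = 145/61 > 0, consistent with mu_x = mu_y = 0.
f is convex and the constraints are linear, so this KKT point is the global minimum.
f* = 841/61
Active constraints: 6x + 5y >= 29 (holds with equality, mu = 58/61 > 0); x >= 0 and y >= 0 are inactive (mu_x = mu_y = 0).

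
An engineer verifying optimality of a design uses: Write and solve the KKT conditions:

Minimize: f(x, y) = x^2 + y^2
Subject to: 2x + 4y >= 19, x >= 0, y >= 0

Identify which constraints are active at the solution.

KKT conditions for min x^2 + y^2 s.t. 2x + 4y >= 19, x >= 0, y >= 0:
Stationarity: 2x = mu*2 + mu_x, 2y = mu*4 + mu_y, with mu, mu_x, mu_y >= 0
Complementary slackness: mu*(2x + 4y - 19) = 0, mu_x*x = 0, mu_y*y = 0
(0, 0) is infeasible (2*0 + 4*0 < 19), so if mu = 0 stationarity would force x = mu_x/2 >= 0, y = mu_y/2 >= 0 with mu_x*x = mu_y*y = 0, i.e. x = y = 0: contradiction. Hence mu > 0 and 2x + 4y = 19 is active.
Try x > 0, y > 0 (so mu_x = mu_y = 0): x = 2*mu/2, y = 4*mu/2
Substitute: 2*(2*mu/2) + 4*(4*mu/2) = 19
  mu*20/2 = 19 => mu = 19/10
x* = 19/10 > 0, y* = 19/5 > 0, consistent with mu_x = mu_y = 0.
f is convex and the constraints are linear, so this KKT point is the global minimum.
f* = 361/20
Active constraints: 2x + 4y >= 19 (holds with equality, mu = 19/10 > 0); x >= 0 and y >= 0 are inactive (mu_x = mu_y = 0).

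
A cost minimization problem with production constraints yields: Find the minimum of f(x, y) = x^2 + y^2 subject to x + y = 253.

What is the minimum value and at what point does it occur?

Substitute y = 253 - x into f(x,y) = x^2 + y^2:
g(x) = x^2 + (253 - x)^2 = 2x^2 - 506x + 64009
g'(x) = 4x - 506 = 0  =>  x = 253/2
y = 253 - 253/2 = 253/2
Minimum value = (253/2)^2 + (253/2)^2 = 64009/2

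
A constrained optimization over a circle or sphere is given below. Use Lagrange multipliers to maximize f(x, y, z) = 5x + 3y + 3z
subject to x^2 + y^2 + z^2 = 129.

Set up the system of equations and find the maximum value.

Lagrange conditions: 5 = 2*lambda*x, 3 = 2*lambda*y, 3 = 2*lambda*z
So x:5 = y:3 = z:3, i.e. x = 5t, y = 3t, z = 3t
Constraint: t^2*(5^2 + 3^2 + 3^2) = 129
  t^2 * 43 = 129  =>  t = sqrt(3)
Maximum = 5*5t + 3*3t + 3*3t = 43*sqrt(3) = sqrt(5547)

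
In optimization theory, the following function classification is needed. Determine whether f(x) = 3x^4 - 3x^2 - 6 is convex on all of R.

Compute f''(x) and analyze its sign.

f(x) = 3x^4 - 3x^2 - 6
f'(x) = 12x^3 + -6x
f''(x) = 36x^2 + -6
f''(0) = -6 < 0, so not convex near x = 0
Therefore, f is not globally convex on R.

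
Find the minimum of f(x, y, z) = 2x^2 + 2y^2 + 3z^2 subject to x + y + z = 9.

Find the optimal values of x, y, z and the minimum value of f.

Using Lagrange multipliers on f = 2x^2 + 2y^2 + 3z^2 with constraint x + y + z = 9:
Conditions: 2*2*x = lambda, 2*2*y = lambda, 2*3*z = lambda
So x = lambda/4, y = lambda/4, z = lambda/6
Substituting into constraint: lambda * (2/3) = 9
lambda = 27/2
x = 27/8, y = 27/8, z = 9/4
Minimum value = 243/4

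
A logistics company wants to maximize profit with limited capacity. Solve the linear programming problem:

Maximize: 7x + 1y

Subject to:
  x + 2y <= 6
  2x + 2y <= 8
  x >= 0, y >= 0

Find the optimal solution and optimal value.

Feasible vertices: (0, 0), (0, 3), (2, 2), (4, 0)
Objective 7x + 1y at each:
  (0, 0): 0
  (0, 3): 3
  (2, 2): 16
  (4, 0): 28
Maximum is 28 at (4, 0).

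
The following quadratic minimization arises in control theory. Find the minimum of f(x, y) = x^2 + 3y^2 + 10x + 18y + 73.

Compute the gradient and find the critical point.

f(x,y) = x^2 + 3y^2 + 10x + 18y + 73
df/dx = 2x + (10) = 0  =>  x = -5
df/dy = 6y + (18) = 0  =>  y = -3
f(-5, -3) = 1*(-5)^2 + 3*(-3)^2 + 10*(-5) + 18*(-3) + 73 = 21
Hessian is diagonal with entries 2, 6 > 0, so this is a minimum.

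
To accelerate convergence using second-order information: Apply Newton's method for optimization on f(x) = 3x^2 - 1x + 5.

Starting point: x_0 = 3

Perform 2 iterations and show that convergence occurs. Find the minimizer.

f(x) = 3x^2 - 1x + 5, f'(x) = 6x + (-1), f''(x) = 6
Step 1: f'(3) = 17, x_1 = 3 - 17/6 = 1/6
Step 2: f'(1/6) = 0, x_2 = 1/6 (converged)
Newton's method converges in 1 step for quadratics.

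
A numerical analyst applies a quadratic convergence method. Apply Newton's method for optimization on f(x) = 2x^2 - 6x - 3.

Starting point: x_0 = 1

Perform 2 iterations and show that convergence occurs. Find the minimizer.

f(x) = 2x^2 - 6x - 3, f'(x) = 4x + (-6), f''(x) = 4
Step 1: f'(1) = -2, x_1 = 1 - -2/4 = 3/2
Step 2: f'(3/2) = 0, x_2 = 3/2 (converged)
Newton's method converges in 1 step for quadratics.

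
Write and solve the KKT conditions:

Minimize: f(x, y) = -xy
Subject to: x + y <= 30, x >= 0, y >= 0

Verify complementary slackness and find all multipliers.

Problem: min -xy s.t. x + y <= 30 (multiplier lambda), x >= 0 (mu_x), y >= 0 (mu_y)
KKT stationarity: -y + lambda - mu_x = 0, -x + lambda - mu_y = 0, with lambda, mu_x, mu_y >= 0
Complementary slackness: lambda*(x + y - 30) = 0, mu_x*x = 0, mu_y*y = 0
If lambda = 0: y = -mu_x <= 0 and x = -mu_y <= 0 force x = y = 0 with f = 0; but x = y = 15 is feasible with f = -225 < 0, so this is not the minimum. Hence lambda > 0 and x + y = 30.
Try x > 0, y > 0 (so mu_x = mu_y = 0): y = lambda, x = lambda => x = y = lambda
x + y = 30 => 2*lambda = 30 => lambda = 15
x* = y* = 15 > 0, consistent with mu_x = mu_y = 0.
(Any feasible point with x = 0 or y = 0 has f = 0 > -225, so the minimum is not on those boundaries.)
min(-xy) = -225 (i.e. max xy = 225)
Multipliers: lambda = 15, mu_x = 0, mu_y = 0
Complementary slackness: lambda*(x + y - 30) = 15*(15 + 15 - 30) = 0, mu_x*x = 0*15 = 0, mu_y*y = 0*15 = 0. Satisfied.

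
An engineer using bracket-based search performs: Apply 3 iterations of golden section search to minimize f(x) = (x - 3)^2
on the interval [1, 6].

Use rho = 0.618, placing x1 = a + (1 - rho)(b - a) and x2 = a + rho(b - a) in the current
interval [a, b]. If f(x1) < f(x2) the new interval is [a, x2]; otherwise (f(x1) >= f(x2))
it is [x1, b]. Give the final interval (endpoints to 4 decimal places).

Golden section search for min of f(x) = (x - 3)^2 on [1, 6].
Each step: x1 = a + (1 - rho)(b - a), x2 = a + rho(b - a); if f(x1) < f(x2) keep [a, x2], otherwise keep [x1, b].
Step 1: [1.0000, 6.0000], x1=2.9100 (f=0.0081), x2=4.0900 (f=1.1881); f(x1) < f(x2) => keep [1.0000, 4.0900]
Step 2: [1.0000, 4.0900], x1=2.1804 (f=0.6718), x2=2.9096 (f=0.0082); f(x1) > f(x2) => keep [2.1804, 4.0900]
Step 3: [2.1804, 4.0900], x1=2.9099 (f=0.0081), x2=3.3605 (f=0.1300); f(x1) < f(x2) => keep [2.1804, 3.3605]
Final interval: [2.1804, 3.3605]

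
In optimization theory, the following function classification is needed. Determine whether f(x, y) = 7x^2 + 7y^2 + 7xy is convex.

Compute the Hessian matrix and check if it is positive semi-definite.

f(x,y) = 7x^2 + 7y^2 + 7xy
Hessian H = [[14, 7], [7, 14]]
trace(H) = 28, det(H) = 147
Eigenvalues: (28 +/- sqrt(196)) / 2 = 21, 7
Since both eigenvalues > 0, f is convex.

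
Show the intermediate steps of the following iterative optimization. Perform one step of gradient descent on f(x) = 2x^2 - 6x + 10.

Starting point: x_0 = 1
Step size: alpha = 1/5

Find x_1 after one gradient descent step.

f(x) = 2x^2 - 6x + 10
f'(x) = 4x - 6
f'(1) = 4*1 + (-6) = -2
x_1 = x_0 - alpha * f'(x_0) = 1 - 1/5 * -2 = 7/5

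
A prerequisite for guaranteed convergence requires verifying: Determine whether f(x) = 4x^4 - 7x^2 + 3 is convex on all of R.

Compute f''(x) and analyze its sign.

f(x) = 4x^4 - 7x^2 + 3
f'(x) = 16x^3 + -14x
f''(x) = 48x^2 + -14
f''(0) = -14 < 0, so not convex near x = 0
Therefore, f is not globally convex on R.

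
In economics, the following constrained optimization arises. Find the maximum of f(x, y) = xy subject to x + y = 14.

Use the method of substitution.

Substitute y = 14 - x into f(x,y) = xy:
g(x) = x(14 - x) = 14x - x^2
g'(x) = 14 - 2x = 0  =>  x = 7
y = 14 - 7 = 7
Maximum value = 7 * 7 = 49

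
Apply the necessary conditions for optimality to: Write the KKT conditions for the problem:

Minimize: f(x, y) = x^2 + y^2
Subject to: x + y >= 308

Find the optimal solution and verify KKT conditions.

KKT conditions for min x^2 + y^2 s.t. x + y >= 308:
Stationarity: 2x = mu, 2y = mu
So x = y = mu/2.
Complementary slackness: mu*(x + y - 308) = 0
Primal feasibility: x + y >= 308; dual feasibility: mu >= 0
If mu = 0 then x = y = 0, but 0 + 0 < 308 is infeasible, so the constraint is active.
Constraint active: x + y = 2*(mu/2) = 308 => mu = 308
x = y = 154, f = 47432
Verify: stationarity 2*154 = 308 = mu; primal 154 + 154 = 308 >= 308; dual mu = 308 >= 0; complementary slackness 308*(308 - 308) = 0. All KKT conditions hold.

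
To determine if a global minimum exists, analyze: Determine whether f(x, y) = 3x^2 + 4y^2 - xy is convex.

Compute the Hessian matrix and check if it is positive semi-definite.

f(x,y) = 3x^2 + 4y^2 - xy
Hessian H = [[6, -1], [-1, 8]]
trace(H) = 14, det(H) = 47
Eigenvalues: (14 +/- sqrt(8)) / 2 = 8.414, 5.586
Since both eigenvalues > 0, f is convex.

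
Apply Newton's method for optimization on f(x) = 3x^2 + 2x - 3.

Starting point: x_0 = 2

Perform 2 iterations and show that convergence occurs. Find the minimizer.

f(x) = 3x^2 + 2x - 3, f'(x) = 6x + (2), f''(x) = 6
Step 1: f'(2) = 14, x_1 = 2 - 14/6 = -1/3
Step 2: f'(-1/3) = 0, x_2 = -1/3 (converged)
Newton's method converges in 1 step for quadratics.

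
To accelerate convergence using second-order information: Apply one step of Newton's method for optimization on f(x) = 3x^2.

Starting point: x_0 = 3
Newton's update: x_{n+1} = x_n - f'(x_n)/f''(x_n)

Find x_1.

f(x) = 3x^2
f'(x) = 6x + (0), f''(x) = 6
Newton step: x_1 = x_0 - f'(x_0)/f''(x_0)
f'(3) = 18
x_1 = 3 - 18/6 = 0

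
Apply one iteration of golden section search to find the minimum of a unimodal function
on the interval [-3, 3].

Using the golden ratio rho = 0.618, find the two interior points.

Golden section search on [-3, 3].
Golden ratio rho = 0.618 (approx).
Interior points:
  x_1 = -3 + (1-0.618)*6 = -0.7080
  x_2 = -3 + 0.618*6 = 0.7080
Compare f(x_1) and f(x_2) to determine which subinterval to keep.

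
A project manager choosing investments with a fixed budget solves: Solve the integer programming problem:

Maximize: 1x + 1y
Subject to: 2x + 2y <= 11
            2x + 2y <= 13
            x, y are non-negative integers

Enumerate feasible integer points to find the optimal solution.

Constraint 1: 2x + 2y <= 11
Constraint 2: 2x + 2y <= 13
Feasible x range (need y >= 0): 0 <= x <= min(11/2, 13/2) => x in {0, ..., 5}.
Enumerate feasible integer points row by row (the coefficient of y is 1 > 0, so for each x the largest feasible y gives the best value):
  x = 0: y <= min((11 - 2*0)/2, (13 - 2*0)/2) => y in {0, ..., 5}; best 1*0 + 1*5 = 5
  x = 1: y <= min((11 - 2*1)/2, (13 - 2*1)/2) => y in {0, ..., 4}; best 1*1 + 1*4 = 5
  x = 2: y <= min((11 - 2*2)/2, (13 - 2*2)/2) => y in {0, ..., 3}; best 1*2 + 1*3 = 5
  x = 3: y <= min((11 - 2*3)/2, (13 - 2*3)/2) => y in {0, ..., 2}; best 1*3 + 1*2 = 5
  x = 4: y <= min((11 - 2*4)/2, (13 - 2*4)/2) => y in {0, ..., 1}; best 1*4 + 1*1 = 5
  x = 5: y <= min((11 - 2*5)/2, (13 - 2*5)/2) => y in {0}; best 1*5 + 1*0 = 5
The maximum 1x + 1y = 5 is achieved at x = 0, y = 5.
(The same value 5 is also attained at (1, 4), (2, 3), (3, 2), (4, 1), (5, 0).)
Check: 2*0 + 2*5 = 10 <= 11 and 2*0 + 2*5 = 10 <= 13.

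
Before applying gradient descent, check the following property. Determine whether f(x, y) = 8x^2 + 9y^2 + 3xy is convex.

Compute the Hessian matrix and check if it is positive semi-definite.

f(x,y) = 8x^2 + 9y^2 + 3xy
Hessian H = [[16, 3], [3, 18]]
trace(H) = 34, det(H) = 279
Eigenvalues: (34 +/- sqrt(40)) / 2 = 20.16, 13.84
Since both eigenvalues > 0, f is convex.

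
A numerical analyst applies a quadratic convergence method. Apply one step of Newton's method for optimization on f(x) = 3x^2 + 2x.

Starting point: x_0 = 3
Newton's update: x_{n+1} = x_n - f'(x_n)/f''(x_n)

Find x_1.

f(x) = 3x^2 + 2x
f'(x) = 6x + (2), f''(x) = 6
Newton step: x_1 = x_0 - f'(x_0)/f''(x_0)
f'(3) = 20
x_1 = 3 - 20/6 = -1/3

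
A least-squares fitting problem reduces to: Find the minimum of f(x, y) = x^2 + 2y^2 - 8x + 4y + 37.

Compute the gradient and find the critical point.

f(x,y) = x^2 + 2y^2 - 8x + 4y + 37
df/dx = 2x + (-8) = 0  =>  x = 4
df/dy = 4y + (4) = 0  =>  y = -1
f(4, -1) = 1*(4)^2 + 2*(-1)^2 + -8*(4) + 4*(-1) + 37 = 19
Hessian is diagonal with entries 2, 4 > 0, so this is a minimum.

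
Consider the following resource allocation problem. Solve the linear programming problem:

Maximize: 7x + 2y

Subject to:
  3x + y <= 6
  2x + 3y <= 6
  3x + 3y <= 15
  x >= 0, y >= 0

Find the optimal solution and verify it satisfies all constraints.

Feasible vertices: (0, 0), (0, 2), (12/7, 6/7), (2, 0)
Objective 7x + 2y at each vertex:
  (0, 0): 0
  (0, 2): 4
  (12/7, 6/7): 96/7
  (2, 0): 14
Maximum is 14 at (2, 0).
Verify constraints at (x, y) = (2, 0):
  3*2 + 1*0 = 6 <= 6 (active)
  2*2 + 3*0 = 4 <= 6
  3*2 + 3*0 = 6 <= 15
  x = 2 >= 0, y = 0 >= 0. All constraints satisfied.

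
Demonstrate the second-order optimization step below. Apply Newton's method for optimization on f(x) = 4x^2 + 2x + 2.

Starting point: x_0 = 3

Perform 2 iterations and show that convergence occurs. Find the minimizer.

f(x) = 4x^2 + 2x + 2, f'(x) = 8x + (2), f''(x) = 8
Step 1: f'(3) = 26, x_1 = 3 - 26/8 = -1/4
Step 2: f'(-1/4) = 0, x_2 = -1/4 (converged)
Newton's method converges in 1 step for quadratics.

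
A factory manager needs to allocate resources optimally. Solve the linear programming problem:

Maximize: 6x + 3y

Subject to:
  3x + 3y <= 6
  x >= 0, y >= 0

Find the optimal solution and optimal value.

The feasible region has vertices at [(0, 0), (2, 0), (0, 2)].
Checking objective 6x + 3y at each vertex:
  (0, 0): 6*0 + 3*0 = 0
  (2, 0): 6*2 + 3*0 = 12
  (0, 2): 6*0 + 3*2 = 6
Maximum is 12 at (2, 0).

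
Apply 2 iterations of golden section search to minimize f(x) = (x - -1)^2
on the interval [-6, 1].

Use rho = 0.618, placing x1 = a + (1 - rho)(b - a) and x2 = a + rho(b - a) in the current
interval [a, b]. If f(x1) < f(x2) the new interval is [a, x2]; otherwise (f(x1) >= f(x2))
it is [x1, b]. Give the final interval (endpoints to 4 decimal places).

Golden section search for min of f(x) = (x - -1)^2 on [-6, 1].
Each step: x1 = a + (1 - rho)(b - a), x2 = a + rho(b - a); if f(x1) < f(x2) keep [a, x2], otherwise keep [x1, b].
Step 1: [-6.0000, 1.0000], x1=-3.3260 (f=5.4103), x2=-1.6740 (f=0.4543); f(x1) > f(x2) => keep [-3.3260, 1.0000]
Step 2: [-3.3260, 1.0000], x1=-1.6735 (f=0.4536), x2=-0.6525 (f=0.1207); f(x1) > f(x2) => keep [-1.6735, 1.0000]
Final interval: [-1.6735, 1.0000]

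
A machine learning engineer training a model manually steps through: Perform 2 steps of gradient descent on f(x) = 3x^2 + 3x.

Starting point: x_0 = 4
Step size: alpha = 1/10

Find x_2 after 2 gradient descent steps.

f(x) = 3x^2 + 3x, f'(x) = 6x + (3)
Step 1: f'(4) = 27, x_1 = 4 - 1/10 * 27 = 13/10
Step 2: f'(13/10) = 54/5, x_2 = 13/10 - 1/10 * 54/5 = 11/50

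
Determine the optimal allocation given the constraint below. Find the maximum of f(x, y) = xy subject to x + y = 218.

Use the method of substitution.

Substitute y = 218 - x into f(x,y) = xy:
g(x) = x(218 - x) = 218x - x^2
g'(x) = 218 - 2x = 0  =>  x = 109
y = 218 - 109 = 109
Maximum value = 109 * 109 = 11881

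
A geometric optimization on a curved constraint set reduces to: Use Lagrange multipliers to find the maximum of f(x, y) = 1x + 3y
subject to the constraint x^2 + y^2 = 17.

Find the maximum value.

Set up Lagrange conditions: grad f = lambda * grad g
  1 = 2*lambda*x
  3 = 2*lambda*y
From these: x/y = 1/3, so x = 1t, y = 3t for some t.
Substitute into constraint: (1t)^2 + (3t)^2 = 17
  t^2 * 10 = 17
  t = sqrt(17/10)
Maximum = 1*x + 3*y = (1^2 + 3^2)*t = 10 * sqrt(17/10) = sqrt(170)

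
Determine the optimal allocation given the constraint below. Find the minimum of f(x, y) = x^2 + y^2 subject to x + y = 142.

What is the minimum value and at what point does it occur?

Substitute y = 142 - x into f(x,y) = x^2 + y^2:
g(x) = x^2 + (142 - x)^2 = 2x^2 - 284x + 20164
g'(x) = 4x - 284 = 0  =>  x = 71
y = 142 - 71 = 71
Minimum value = 71^2 + 71^2 = 10082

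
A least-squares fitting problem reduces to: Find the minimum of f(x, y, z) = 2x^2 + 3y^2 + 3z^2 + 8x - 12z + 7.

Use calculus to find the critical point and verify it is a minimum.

f(x,y,z) = 2x^2 + 3y^2 + 3z^2 + 8x - 12z + 7
df/dx = 4x + (8) = 0 => x = -2
df/dy = 6y + (0) = 0 => y = 0
df/dz = 6z + (-12) = 0 => z = 2
f(-2,0,2) = 2*(-2)^2 + 3*(0)^2 + 3*(2)^2 + 8*(-2) + -12*(2) + 7 = -13
Hessian is diagonal with entries 4, 6, 6 > 0, confirmed minimum.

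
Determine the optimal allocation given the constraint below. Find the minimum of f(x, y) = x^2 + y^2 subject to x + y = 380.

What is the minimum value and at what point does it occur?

Substitute y = 380 - x into f(x,y) = x^2 + y^2:
g(x) = x^2 + (380 - x)^2 = 2x^2 - 760x + 144400
g'(x) = 4x - 760 = 0  =>  x = 190
y = 380 - 190 = 190
Minimum value = 190^2 + 190^2 = 72200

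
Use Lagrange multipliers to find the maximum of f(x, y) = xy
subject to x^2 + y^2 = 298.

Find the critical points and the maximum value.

Lagrange conditions: y = 2*lambda*x and x = 2*lambda*y
If x = 0 then y = 0, violating the constraint, so x, y != 0.
Dividing: y/x = x/y => x^2 = y^2 => y = x or y = -x
Constraint: 2x^2 = 298 => x^2 = 149 => x = +/-sqrt(149)
Critical points: (sqrt(149), sqrt(149)), (-sqrt(149), -sqrt(149)), (sqrt(149), -sqrt(149)), (-sqrt(149), sqrt(149))
  y = x:  xy = x^2 = 149  at (sqrt(149), sqrt(149)) and (-sqrt(149), -sqrt(149))
  y = -x: xy = -x^2 = -149 at (sqrt(149), -sqrt(149)) and (-sqrt(149), sqrt(149))
Maximum xy = 149 at (sqrt(149), sqrt(149)) and (-sqrt(149), -sqrt(149))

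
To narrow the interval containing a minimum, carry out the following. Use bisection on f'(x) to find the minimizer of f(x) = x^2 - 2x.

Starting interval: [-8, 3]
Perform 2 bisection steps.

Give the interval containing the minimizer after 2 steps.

Finding critical point of f(x) = x^2 - 2x using bisection on f'(x) = 2x + -2.
f'(x) = 0 when x = 1.
Starting interval: [-8, 3]
Step 1: mid = -5/2, f'(mid) = -7, new interval = [-5/2, 3]
Step 2: mid = 1/4, f'(mid) = -3/2, new interval = [1/4, 3]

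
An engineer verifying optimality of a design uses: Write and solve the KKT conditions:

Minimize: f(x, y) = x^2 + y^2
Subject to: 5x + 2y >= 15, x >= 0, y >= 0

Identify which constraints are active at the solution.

KKT conditions for min x^2 + y^2 s.t. 5x + 2y >= 15, x >= 0, y >= 0:
Stationarity: 2x = mu*5 + mu_x, 2y = mu*2 + mu_y, with mu, mu_x, mu_y >= 0
Complementary slackness: mu*(5x + 2y - 15) = 0, mu_x*x = 0, mu_y*y = 0
(0, 0) is infeasible (5*0 + 2*0 < 15), so if mu = 0 stationarity would force x = mu_x/2 >= 0, y = mu_y/2 >= 0 with mu_x*x = mu_y*y = 0, i.e. x = y = 0: contradiction. Hence mu > 0 and 5x + 2y = 15 is active.
Try x > 0, y > 0 (so mu_x = mu_y = 0): x = 5*mu/2, y = 2*mu/2
Substitute: 5*(5*mu/2) + 2*(2*mu/2) = 15
  mu*29/2 = 15 => mu = 30/29
x* = 75/29 > 0, y* = 30/29 > 0, consistent with mu_x = mu_y = 0.
f is convex and the constraints are linear, so this KKT point is the global minimum.
f* = 225/29
Active constraints: 5x + 2y >= 15 (holds with equality, mu = 30/29 > 0); x >= 0 and y >= 0 are inactive (mu_x = mu_y = 0).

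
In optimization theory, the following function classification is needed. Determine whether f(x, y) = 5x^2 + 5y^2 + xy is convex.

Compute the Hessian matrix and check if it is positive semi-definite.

f(x,y) = 5x^2 + 5y^2 + xy
Hessian H = [[10, 1], [1, 10]]
trace(H) = 20, det(H) = 99
Eigenvalues: (20 +/- sqrt(4)) / 2 = 11, 9
Since both eigenvalues > 0, f is convex.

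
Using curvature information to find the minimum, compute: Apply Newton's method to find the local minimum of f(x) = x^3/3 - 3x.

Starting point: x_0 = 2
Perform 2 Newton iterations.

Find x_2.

f(x) = x^3/3 - 3x
f'(x) = x^2 - 3, f''(x) = 2x
Newton update: x_{n+1} = x_n - (x_n^2 - 3)/(2*x_n)
Step 1: x_0 = 2, f'=1, f''=4, x_1 = 7/4
Step 2: x_1 = 7/4, f'=1/16, f''=7/2, x_2 = 97/56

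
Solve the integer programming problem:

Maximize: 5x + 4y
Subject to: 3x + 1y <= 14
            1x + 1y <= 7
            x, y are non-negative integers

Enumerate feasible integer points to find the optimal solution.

Constraint 1: 3x + 1y <= 14
Constraint 2: 1x + 1y <= 7
Feasible x range (need y >= 0): 0 <= x <= min(14/3, 7/1) => x in {0, ..., 4}.
Enumerate feasible integer points row by row (the coefficient of y is 4 > 0, so for each x the largest feasible y gives the best value):
  x = 0: y <= min((14 - 3*0)/1, (7 - 1*0)/1) => y in {0, ..., 7}; best 5*0 + 4*7 = 28
  x = 1: y <= min((14 - 3*1)/1, (7 - 1*1)/1) => y in {0, ..., 6}; best 5*1 + 4*6 = 29
  x = 2: y <= min((14 - 3*2)/1, (7 - 1*2)/1) => y in {0, ..., 5}; best 5*2 + 4*5 = 30
  x = 3: y <= min((14 - 3*3)/1, (7 - 1*3)/1) => y in {0, ..., 4}; best 5*3 + 4*4 = 31
  x = 4: y <= min((14 - 3*4)/1, (7 - 1*4)/1) => y in {0, ..., 2}; best 5*4 + 4*2 = 28
The maximum 5x + 4y = 31 is achieved at x = 3, y = 4.
Check: 3*3 + 1*4 = 13 <= 14 and 1*3 + 1*4 = 7 <= 7.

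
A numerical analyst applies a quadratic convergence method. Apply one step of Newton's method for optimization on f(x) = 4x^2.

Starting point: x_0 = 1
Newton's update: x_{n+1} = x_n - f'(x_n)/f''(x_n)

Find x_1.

f(x) = 4x^2
f'(x) = 8x + (0), f''(x) = 8
Newton step: x_1 = x_0 - f'(x_0)/f''(x_0)
f'(1) = 8
x_1 = 1 - 8/8 = 0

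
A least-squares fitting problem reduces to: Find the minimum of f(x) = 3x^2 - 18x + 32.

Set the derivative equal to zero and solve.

f(x) = 3x^2 - 18x + 32
f'(x) = 6x + (-18) = 0
x = 18/6 = 3
f(3) = 5
Since f''(x) = 6 > 0, this is a minimum.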